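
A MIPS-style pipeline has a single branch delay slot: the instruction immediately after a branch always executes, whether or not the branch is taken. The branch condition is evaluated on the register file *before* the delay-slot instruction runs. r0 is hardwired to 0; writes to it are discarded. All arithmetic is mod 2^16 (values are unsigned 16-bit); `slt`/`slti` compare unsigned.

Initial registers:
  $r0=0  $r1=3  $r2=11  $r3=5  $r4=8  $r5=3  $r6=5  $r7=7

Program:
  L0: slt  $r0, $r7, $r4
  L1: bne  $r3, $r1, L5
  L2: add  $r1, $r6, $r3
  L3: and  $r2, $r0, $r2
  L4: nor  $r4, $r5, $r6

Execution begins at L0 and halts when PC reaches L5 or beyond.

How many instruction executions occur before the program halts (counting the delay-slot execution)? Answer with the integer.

3

  step pc=0: slt  $r0, $r7, $r4  regs=(0,3,11,5,8,3,5,7)
  step pc=1: bne  $r3, $r1, L5  cond=T  regs=(0,3,11,5,8,3,5,7)
  step pc=2: add  $r1, $r6, $r3  regs=(0,10,11,5,8,3,5,7)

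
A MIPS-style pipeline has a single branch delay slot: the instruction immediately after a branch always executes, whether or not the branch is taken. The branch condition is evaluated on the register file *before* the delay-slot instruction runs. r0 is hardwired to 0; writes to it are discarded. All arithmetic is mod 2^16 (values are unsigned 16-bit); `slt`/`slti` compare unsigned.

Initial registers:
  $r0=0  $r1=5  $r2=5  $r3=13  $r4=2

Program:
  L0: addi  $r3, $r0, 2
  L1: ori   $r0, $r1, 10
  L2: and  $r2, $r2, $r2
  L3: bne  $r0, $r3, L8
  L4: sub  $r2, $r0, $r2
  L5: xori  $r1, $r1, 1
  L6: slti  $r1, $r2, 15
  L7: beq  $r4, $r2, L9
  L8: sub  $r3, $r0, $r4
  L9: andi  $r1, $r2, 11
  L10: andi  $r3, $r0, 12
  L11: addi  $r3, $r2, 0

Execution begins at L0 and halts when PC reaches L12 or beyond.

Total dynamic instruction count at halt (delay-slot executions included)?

PC=0  addi  $r3, $r0, 2      | $r0=0 $r1=5 $r2=5 $r3=2 $r4=2
PC=1  ori   $r0, $r1, 10     | $r0=0 $r1=5 $r2=5 $r3=2 $r4=2
PC=2  and  $r2, $r2, $r2     | $r0=0 $r1=5 $r2=5 $r3=2 $r4=2
PC=3  bne  $r0, $r3, L8      | $r0=0 $r1=5 $r2=5 $r3=2 $r4=2  [TAKEN]
PC=4  sub  $r2, $r0, $r2     | $r0=0 $r1=5 $r2=65531 $r3=2 $r4=2
PC=8  sub  $r3, $r0, $r4     | $r0=0 $r1=5 $r2=65531 $r3=65534 $r4=2
PC=9  andi  $r1, $r2, 11     | $r0=0 $r1=11 $r2=65531 $r3=65534 $r4=2
PC=10 andi  $r3, $r0, 12     | $r0=0 $r1=11 $r2=65531 $r3=0 $r4=2
PC=11 addi  $r3, $r2, 0      | $r0=0 $r1=11 $r2=65531 $r3=65531 $r4=2

9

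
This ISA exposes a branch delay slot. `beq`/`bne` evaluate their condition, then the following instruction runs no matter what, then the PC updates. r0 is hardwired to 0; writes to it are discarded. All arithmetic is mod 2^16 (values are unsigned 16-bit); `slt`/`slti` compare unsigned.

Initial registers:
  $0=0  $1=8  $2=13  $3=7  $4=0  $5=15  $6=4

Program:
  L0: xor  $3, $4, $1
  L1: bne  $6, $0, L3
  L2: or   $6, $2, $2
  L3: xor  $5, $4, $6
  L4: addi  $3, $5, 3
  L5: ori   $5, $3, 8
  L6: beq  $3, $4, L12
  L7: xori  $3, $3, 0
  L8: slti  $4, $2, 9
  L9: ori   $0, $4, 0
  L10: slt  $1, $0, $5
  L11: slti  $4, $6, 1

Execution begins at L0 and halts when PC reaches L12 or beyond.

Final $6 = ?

  step pc=0: xor  $3, $4, $1  regs=(0,8,13,8,0,15,4)
  step pc=1: bne  $6, $0, L3  cond=T  regs=(0,8,13,8,0,15,4)
  step pc=2: or   $6, $2, $2  regs=(0,8,13,8,0,15,13)
  step pc=3: xor  $5, $4, $6  regs=(0,8,13,8,0,13,13)
  step pc=4: addi  $3, $5, 3  regs=(0,8,13,16,0,13,13)
  step pc=5: ori   $5, $3, 8  regs=(0,8,13,16,0,24,13)
  step pc=6: beq  $3, $4, L12  cond=F  regs=(0,8,13,16,0,24,13)
  step pc=7: xori  $3, $3, 0  regs=(0,8,13,16,0,24,13)
  step pc=8: slti  $4, $2, 9  regs=(0,8,13,16,0,24,13)
  step pc=9: ori   $0, $4, 0  regs=(0,8,13,16,0,24,13)
  step pc=10: slt  $1, $0, $5  regs=(0,1,13,16,0,24,13)
  step pc=11: slti  $4, $6, 1  regs=(0,1,13,16,0,24,13)

13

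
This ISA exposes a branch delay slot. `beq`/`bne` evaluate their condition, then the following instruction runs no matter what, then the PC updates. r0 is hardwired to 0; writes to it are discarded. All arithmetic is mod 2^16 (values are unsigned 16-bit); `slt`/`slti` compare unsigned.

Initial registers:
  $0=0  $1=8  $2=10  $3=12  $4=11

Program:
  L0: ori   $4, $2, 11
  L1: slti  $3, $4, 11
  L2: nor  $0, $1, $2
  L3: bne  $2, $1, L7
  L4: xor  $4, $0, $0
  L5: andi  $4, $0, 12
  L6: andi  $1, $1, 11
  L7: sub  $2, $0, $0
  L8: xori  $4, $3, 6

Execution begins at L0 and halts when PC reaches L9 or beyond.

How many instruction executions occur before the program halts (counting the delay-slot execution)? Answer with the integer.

#0 ori   $4, $2, 11 ; 0/8/10/12/11
#1 slti  $3, $4, 11 ; 0/8/10/0/11
#2 nor  $0, $1, $2 ; 0/8/10/0/11
#3 bne  $2, $1, L7 ; 0/8/10/0/11 ; →target
#4 xor  $4, $0, $0 ; 0/8/10/0/0
#7 sub  $2, $0, $0 ; 0/8/0/0/0
#8 xori  $4, $3, 6 ; 0/8/0/0/6

7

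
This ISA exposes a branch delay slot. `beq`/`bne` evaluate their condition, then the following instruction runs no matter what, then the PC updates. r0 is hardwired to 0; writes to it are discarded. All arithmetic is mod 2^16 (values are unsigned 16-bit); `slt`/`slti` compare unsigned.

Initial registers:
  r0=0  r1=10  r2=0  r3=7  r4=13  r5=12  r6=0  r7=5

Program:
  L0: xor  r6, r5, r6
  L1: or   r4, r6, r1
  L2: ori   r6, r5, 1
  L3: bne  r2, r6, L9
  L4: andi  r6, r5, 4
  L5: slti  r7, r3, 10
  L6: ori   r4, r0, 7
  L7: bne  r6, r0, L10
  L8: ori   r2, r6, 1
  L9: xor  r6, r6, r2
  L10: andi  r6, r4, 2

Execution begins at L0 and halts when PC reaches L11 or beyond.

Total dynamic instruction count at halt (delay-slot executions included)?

PC=0  xor  r6, r5, r6        | r0=0 r1=10 r2=0 r3=7 r4=13 r5=12 r6=12 r7=5
PC=1  or   r4, r6, r1        | r0=0 r1=10 r2=0 r3=7 r4=14 r5=12 r6=12 r7=5
PC=2  ori   r6, r5, 1        | r0=0 r1=10 r2=0 r3=7 r4=14 r5=12 r6=13 r7=5
PC=3  bne  r2, r6, L9        | r0=0 r1=10 r2=0 r3=7 r4=14 r5=12 r6=13 r7=5  [TAKEN]
PC=4  andi  r6, r5, 4        | r0=0 r1=10 r2=0 r3=7 r4=14 r5=12 r6=4 r7=5
PC=9  xor  r6, r6, r2        | r0=0 r1=10 r2=0 r3=7 r4=14 r5=12 r6=4 r7=5
PC=10 andi  r6, r4, 2        | r0=0 r1=10 r2=0 r3=7 r4=14 r5=12 r6=2 r7=5

7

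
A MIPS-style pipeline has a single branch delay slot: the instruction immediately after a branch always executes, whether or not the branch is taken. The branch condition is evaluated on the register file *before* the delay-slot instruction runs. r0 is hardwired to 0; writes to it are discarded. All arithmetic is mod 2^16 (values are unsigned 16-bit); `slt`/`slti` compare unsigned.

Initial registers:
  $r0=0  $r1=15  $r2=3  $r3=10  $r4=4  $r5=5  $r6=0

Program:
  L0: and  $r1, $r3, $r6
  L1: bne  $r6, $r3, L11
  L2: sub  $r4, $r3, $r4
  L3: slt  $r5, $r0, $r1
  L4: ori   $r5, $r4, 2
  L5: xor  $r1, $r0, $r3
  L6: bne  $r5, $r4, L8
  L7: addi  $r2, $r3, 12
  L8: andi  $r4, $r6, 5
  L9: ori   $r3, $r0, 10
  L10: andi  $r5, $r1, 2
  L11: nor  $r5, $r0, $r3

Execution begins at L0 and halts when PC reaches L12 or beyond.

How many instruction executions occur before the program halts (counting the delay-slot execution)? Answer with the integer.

PC=0  and  $r1, $r3, $r6     | $r0=0 $r1=0 $r2=3 $r3=10 $r4=4 $r5=5 $r6=0
PC=1  bne  $r6, $r3, L11     | $r0=0 $r1=0 $r2=3 $r3=10 $r4=4 $r5=5 $r6=0  [TAKEN]
PC=2  sub  $r4, $r3, $r4     | $r0=0 $r1=0 $r2=3 $r3=10 $r4=6 $r5=5 $r6=0
PC=11 nor  $r5, $r0, $r3     | $r0=0 $r1=0 $r2=3 $r3=10 $r4=6 $r5=65525 $r6=0

4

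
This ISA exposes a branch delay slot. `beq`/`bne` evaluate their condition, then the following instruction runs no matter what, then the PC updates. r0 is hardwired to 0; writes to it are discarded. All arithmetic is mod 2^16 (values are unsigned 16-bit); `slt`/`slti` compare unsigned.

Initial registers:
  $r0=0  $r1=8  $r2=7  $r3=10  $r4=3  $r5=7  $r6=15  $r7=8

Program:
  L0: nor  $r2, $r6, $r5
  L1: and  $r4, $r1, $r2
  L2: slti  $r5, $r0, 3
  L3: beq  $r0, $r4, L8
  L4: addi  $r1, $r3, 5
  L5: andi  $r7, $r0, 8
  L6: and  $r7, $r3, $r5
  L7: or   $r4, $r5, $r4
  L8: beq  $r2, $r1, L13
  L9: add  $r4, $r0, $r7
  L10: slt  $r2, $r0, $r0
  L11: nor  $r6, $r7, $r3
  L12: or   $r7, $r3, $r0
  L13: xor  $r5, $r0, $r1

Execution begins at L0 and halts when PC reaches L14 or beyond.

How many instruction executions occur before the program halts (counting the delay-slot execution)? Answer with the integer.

11

PC=0  nor  $r2, $r6, $r5     | $r0=0 $r1=8 $r2=65520 $r3=10 $r4=3 $r5=7 $r6=15 $r7=8
PC=1  and  $r4, $r1, $r2     | $r0=0 $r1=8 $r2=65520 $r3=10 $r4=0 $r5=7 $r6=15 $r7=8
PC=2  slti  $r5, $r0, 3      | $r0=0 $r1=8 $r2=65520 $r3=10 $r4=0 $r5=1 $r6=15 $r7=8
PC=3  beq  $r0, $r4, L8      | $r0=0 $r1=8 $r2=65520 $r3=10 $r4=0 $r5=1 $r6=15 $r7=8  [TAKEN]
PC=4  addi  $r1, $r3, 5      | $r0=0 $r1=15 $r2=65520 $r3=10 $r4=0 $r5=1 $r6=15 $r7=8
PC=8  beq  $r2, $r1, L13     | $r0=0 $r1=15 $r2=65520 $r3=10 $r4=0 $r5=1 $r6=15 $r7=8  [not taken]
PC=9  add  $r4, $r0, $r7     | $r0=0 $r1=15 $r2=65520 $r3=10 $r4=8 $r5=1 $r6=15 $r7=8
PC=10 slt  $r2, $r0, $r0     | $r0=0 $r1=15 $r2=0 $r3=10 $r4=8 $r5=1 $r6=15 $r7=8
PC=11 nor  $r6, $r7, $r3     | $r0=0 $r1=15 $r2=0 $r3=10 $r4=8 $r5=1 $r6=65525 $r7=8
PC=12 or   $r7, $r3, $r0     | $r0=0 $r1=15 $r2=0 $r3=10 $r4=8 $r5=1 $r6=65525 $r7=10
PC=13 xor  $r5, $r0, $r1     | $r0=0 $r1=15 $r2=0 $r3=10 $r4=8 $r5=15 $r6=65525 $r7=10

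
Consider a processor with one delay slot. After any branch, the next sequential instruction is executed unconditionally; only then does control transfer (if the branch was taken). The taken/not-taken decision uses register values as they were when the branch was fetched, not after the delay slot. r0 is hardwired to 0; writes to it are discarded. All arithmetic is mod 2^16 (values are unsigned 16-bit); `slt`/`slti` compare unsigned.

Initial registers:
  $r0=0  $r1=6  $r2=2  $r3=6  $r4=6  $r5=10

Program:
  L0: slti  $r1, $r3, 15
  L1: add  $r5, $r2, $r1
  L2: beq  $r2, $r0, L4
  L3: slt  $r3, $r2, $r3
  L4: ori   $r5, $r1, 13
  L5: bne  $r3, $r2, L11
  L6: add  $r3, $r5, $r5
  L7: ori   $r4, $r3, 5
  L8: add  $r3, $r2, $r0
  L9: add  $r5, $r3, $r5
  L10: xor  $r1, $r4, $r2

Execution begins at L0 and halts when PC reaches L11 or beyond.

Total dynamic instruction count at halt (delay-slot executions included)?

7

PC=0  slti  $r1, $r3, 15     | $r0=0 $r1=1 $r2=2 $r3=6 $r4=6 $r5=10
PC=1  add  $r5, $r2, $r1     | $r0=0 $r1=1 $r2=2 $r3=6 $r4=6 $r5=3
PC=2  beq  $r2, $r0, L4      | $r0=0 $r1=1 $r2=2 $r3=6 $r4=6 $r5=3  [not taken]
PC=3  slt  $r3, $r2, $r3     | $r0=0 $r1=1 $r2=2 $r3=1 $r4=6 $r5=3
PC=4  ori   $r5, $r1, 13     | $r0=0 $r1=1 $r2=2 $r3=1 $r4=6 $r5=13
PC=5  bne  $r3, $r2, L11     | $r0=0 $r1=1 $r2=2 $r3=1 $r4=6 $r5=13  [TAKEN]
PC=6  add  $r3, $r5, $r5     | $r0=0 $r1=1 $r2=2 $r3=26 $r4=6 $r5=13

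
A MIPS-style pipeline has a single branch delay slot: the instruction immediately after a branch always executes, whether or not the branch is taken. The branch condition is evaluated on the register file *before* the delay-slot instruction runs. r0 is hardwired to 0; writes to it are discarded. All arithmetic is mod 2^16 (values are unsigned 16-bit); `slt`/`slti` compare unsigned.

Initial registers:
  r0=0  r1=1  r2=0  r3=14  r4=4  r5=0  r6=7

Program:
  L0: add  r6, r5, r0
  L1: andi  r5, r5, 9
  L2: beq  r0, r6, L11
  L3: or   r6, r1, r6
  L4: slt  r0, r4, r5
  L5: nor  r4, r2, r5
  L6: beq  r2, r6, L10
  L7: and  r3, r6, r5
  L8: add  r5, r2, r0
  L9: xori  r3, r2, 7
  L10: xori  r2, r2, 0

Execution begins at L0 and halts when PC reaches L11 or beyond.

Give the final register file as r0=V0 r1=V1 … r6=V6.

[0] add  r6, r5, r0  →  {r0:0, r1:1, r2:0, r3:14, r4:4, r5:0, r6:0}
[1] andi  r5, r5, 9  →  {r0:0, r1:1, r2:0, r3:14, r4:4, r5:0, r6:0}
[2] beq  r0, r6, L11  →  {r0:0, r1:1, r2:0, r3:14, r4:4, r5:0, r6:0}  ⟨branch taken⟩
[3] or   r6, r1, r6  →  {r0:0, r1:1, r2:0, r3:14, r4:4, r5:0, r6:1}

r0=0 r1=1 r2=0 r3=14 r4=4 r5=0 r6=1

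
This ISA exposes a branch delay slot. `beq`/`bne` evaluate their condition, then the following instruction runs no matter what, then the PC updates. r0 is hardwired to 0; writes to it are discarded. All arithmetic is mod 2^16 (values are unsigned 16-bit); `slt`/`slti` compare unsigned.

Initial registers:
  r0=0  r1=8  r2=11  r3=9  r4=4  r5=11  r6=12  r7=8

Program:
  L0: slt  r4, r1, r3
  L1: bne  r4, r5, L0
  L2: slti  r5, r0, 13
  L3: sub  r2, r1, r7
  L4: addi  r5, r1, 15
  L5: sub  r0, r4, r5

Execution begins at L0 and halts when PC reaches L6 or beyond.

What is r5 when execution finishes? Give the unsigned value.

#0 slt  r4, r1, r3 ; 0/8/11/9/1/11/12/8
#1 bne  r4, r5, L0 ; 0/8/11/9/1/11/12/8 ; →target
#2 slti  r5, r0, 13 ; 0/8/11/9/1/1/12/8
#0 slt  r4, r1, r3 ; 0/8/11/9/1/1/12/8
#1 bne  r4, r5, L0 ; 0/8/11/9/1/1/12/8 ; →fallthru
#2 slti  r5, r0, 13 ; 0/8/11/9/1/1/12/8
#3 sub  r2, r1, r7 ; 0/8/0/9/1/1/12/8
#4 addi  r5, r1, 15 ; 0/8/0/9/1/23/12/8
#5 sub  r0, r4, r5 ; 0/8/0/9/1/23/12/8

23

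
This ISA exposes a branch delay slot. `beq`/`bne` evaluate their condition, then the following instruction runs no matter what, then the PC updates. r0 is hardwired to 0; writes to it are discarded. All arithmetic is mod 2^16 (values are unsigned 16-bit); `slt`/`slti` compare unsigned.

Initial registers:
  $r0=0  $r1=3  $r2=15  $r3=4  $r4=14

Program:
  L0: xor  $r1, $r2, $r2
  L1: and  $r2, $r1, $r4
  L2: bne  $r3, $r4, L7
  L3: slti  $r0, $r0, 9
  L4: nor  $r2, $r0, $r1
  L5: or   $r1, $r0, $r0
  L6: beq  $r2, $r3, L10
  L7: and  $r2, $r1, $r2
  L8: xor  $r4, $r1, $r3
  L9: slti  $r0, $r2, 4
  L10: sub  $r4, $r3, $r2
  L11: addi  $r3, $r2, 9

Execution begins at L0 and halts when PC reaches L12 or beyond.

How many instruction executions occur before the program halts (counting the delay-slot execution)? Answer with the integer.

  step pc=0: xor  $r1, $r2, $r2  regs=(0,0,15,4,14)
  step pc=1: and  $r2, $r1, $r4  regs=(0,0,0,4,14)
  step pc=2: bne  $r3, $r4, L7  cond=T  regs=(0,0,0,4,14)
  step pc=3: slti  $r0, $r0, 9  regs=(0,0,0,4,14)
  step pc=7: and  $r2, $r1, $r2  regs=(0,0,0,4,14)
  step pc=8: xor  $r4, $r1, $r3  regs=(0,0,0,4,4)
  step pc=9: slti  $r0, $r2, 4  regs=(0,0,0,4,4)
  step pc=10: sub  $r4, $r3, $r2  regs=(0,0,0,4,4)
  step pc=11: addi  $r3, $r2, 9  regs=(0,0,0,9,4)

9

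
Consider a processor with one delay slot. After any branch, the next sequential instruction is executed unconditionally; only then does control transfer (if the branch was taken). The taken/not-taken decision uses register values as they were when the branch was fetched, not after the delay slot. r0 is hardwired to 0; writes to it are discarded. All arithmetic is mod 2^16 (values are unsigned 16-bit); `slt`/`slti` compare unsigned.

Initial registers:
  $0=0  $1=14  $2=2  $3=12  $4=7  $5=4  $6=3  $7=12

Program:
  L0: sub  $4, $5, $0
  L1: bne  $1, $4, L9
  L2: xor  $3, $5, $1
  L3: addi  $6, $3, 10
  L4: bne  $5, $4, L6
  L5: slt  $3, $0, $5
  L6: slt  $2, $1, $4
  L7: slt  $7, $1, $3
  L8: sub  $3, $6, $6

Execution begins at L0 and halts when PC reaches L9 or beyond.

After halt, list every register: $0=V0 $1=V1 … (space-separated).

$0=0 $1=14 $2=2 $3=10 $4=4 $5=4 $6=3 $7=12

#0 sub  $4, $5, $0 ; 0/14/2/12/4/4/3/12
#1 bne  $1, $4, L9 ; 0/14/2/12/4/4/3/12 ; →target
#2 xor  $3, $5, $1 ; 0/14/2/10/4/4/3/12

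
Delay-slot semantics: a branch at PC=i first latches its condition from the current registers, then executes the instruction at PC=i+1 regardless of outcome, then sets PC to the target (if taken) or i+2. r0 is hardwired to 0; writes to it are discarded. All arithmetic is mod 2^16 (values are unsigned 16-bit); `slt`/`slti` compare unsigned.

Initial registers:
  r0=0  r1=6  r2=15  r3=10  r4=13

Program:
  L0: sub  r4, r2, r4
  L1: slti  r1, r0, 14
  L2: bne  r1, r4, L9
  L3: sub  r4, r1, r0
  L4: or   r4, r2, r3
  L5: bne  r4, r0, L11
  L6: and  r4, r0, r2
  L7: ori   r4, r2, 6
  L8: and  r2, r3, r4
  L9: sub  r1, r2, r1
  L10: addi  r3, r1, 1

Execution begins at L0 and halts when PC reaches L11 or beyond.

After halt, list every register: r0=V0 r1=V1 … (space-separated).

r0=0 r1=14 r2=15 r3=15 r4=1

PC=0  sub  r4, r2, r4        | r0=0 r1=6 r2=15 r3=10 r4=2
PC=1  slti  r1, r0, 14       | r0=0 r1=1 r2=15 r3=10 r4=2
PC=2  bne  r1, r4, L9        | r0=0 r1=1 r2=15 r3=10 r4=2  [TAKEN]
PC=3  sub  r4, r1, r0        | r0=0 r1=1 r2=15 r3=10 r4=1
PC=9  sub  r1, r2, r1        | r0=0 r1=14 r2=15 r3=10 r4=1
PC=10 addi  r3, r1, 1        | r0=0 r1=14 r2=15 r3=15 r4=1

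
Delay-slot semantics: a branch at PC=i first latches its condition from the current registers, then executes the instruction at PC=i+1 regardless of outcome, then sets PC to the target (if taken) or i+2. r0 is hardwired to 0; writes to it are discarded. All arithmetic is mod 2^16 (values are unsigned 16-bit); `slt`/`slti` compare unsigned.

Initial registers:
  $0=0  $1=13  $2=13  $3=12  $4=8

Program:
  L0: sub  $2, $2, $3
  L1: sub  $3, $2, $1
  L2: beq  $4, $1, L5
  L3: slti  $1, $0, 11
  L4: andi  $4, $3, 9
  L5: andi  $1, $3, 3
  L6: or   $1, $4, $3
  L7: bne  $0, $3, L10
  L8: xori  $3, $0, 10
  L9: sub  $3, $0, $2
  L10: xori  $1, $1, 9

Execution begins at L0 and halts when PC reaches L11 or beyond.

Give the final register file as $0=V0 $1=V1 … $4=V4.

$0=0 $1=65533 $2=1 $3=10 $4=0

  step pc=0: sub  $2, $2, $3  regs=(0,13,1,12,8)
  step pc=1: sub  $3, $2, $1  regs=(0,13,1,65524,8)
  step pc=2: beq  $4, $1, L5  cond=F  regs=(0,13,1,65524,8)
  step pc=3: slti  $1, $0, 11  regs=(0,1,1,65524,8)
  step pc=4: andi  $4, $3, 9  regs=(0,1,1,65524,0)
  step pc=5: andi  $1, $3, 3  regs=(0,0,1,65524,0)
  step pc=6: or   $1, $4, $3  regs=(0,65524,1,65524,0)
  step pc=7: bne  $0, $3, L10  cond=T  regs=(0,65524,1,65524,0)
  step pc=8: xori  $3, $0, 10  regs=(0,65524,1,10,0)
  step pc=10: xori  $1, $1, 9  regs=(0,65533,1,10,0)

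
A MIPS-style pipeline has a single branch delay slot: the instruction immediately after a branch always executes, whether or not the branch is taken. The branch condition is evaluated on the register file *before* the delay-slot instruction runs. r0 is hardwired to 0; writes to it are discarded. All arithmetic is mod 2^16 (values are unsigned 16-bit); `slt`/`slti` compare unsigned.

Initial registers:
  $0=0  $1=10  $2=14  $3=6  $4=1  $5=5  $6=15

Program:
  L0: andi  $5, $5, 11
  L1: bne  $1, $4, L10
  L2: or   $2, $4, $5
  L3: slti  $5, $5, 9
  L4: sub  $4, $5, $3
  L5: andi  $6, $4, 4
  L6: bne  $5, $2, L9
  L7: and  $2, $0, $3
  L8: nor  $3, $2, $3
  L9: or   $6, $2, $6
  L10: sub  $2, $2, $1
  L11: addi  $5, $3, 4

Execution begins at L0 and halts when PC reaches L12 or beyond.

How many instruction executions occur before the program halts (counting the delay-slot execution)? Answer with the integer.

5

PC=0  andi  $5, $5, 11       | $0=0 $1=10 $2=14 $3=6 $4=1 $5=1 $6=15
PC=1  bne  $1, $4, L10       | $0=0 $1=10 $2=14 $3=6 $4=1 $5=1 $6=15  [TAKEN]
PC=2  or   $2, $4, $5        | $0=0 $1=10 $2=1 $3=6 $4=1 $5=1 $6=15
PC=10 sub  $2, $2, $1        | $0=0 $1=10 $2=65527 $3=6 $4=1 $5=1 $6=15
PC=11 addi  $5, $3, 4        | $0=0 $1=10 $2=65527 $3=6 $4=1 $5=10 $6=15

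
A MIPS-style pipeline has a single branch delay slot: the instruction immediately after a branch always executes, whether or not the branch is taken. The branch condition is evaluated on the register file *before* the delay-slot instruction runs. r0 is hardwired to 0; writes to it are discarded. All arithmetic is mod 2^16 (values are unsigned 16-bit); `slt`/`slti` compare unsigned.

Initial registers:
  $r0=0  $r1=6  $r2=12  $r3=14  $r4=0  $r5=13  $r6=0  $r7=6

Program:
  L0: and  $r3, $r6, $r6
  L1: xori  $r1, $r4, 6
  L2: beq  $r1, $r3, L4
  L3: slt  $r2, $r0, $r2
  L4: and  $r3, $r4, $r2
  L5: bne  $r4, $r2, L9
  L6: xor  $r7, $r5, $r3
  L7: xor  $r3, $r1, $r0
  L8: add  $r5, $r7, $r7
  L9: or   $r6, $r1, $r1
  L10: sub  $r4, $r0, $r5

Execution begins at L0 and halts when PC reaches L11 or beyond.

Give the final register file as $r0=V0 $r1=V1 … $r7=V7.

PC=0  and  $r3, $r6, $r6     | $r0=0 $r1=6 $r2=12 $r3=0 $r4=0 $r5=13 $r6=0 $r7=6
PC=1  xori  $r1, $r4, 6      | $r0=0 $r1=6 $r2=12 $r3=0 $r4=0 $r5=13 $r6=0 $r7=6
PC=2  beq  $r1, $r3, L4      | $r0=0 $r1=6 $r2=12 $r3=0 $r4=0 $r5=13 $r6=0 $r7=6  [not taken]
PC=3  slt  $r2, $r0, $r2     | $r0=0 $r1=6 $r2=1 $r3=0 $r4=0 $r5=13 $r6=0 $r7=6
PC=4  and  $r3, $r4, $r2     | $r0=0 $r1=6 $r2=1 $r3=0 $r4=0 $r5=13 $r6=0 $r7=6
PC=5  bne  $r4, $r2, L9      | $r0=0 $r1=6 $r2=1 $r3=0 $r4=0 $r5=13 $r6=0 $r7=6  [TAKEN]
PC=6  xor  $r7, $r5, $r3     | $r0=0 $r1=6 $r2=1 $r3=0 $r4=0 $r5=13 $r6=0 $r7=13
PC=9  or   $r6, $r1, $r1     | $r0=0 $r1=6 $r2=1 $r3=0 $r4=0 $r5=13 $r6=6 $r7=13
PC=10 sub  $r4, $r0, $r5     | $r0=0 $r1=6 $r2=1 $r3=0 $r4=65523 $r5=13 $r6=6 $r7=13

$r0=0 $r1=6 $r2=1 $r3=0 $r4=65523 $r5=13 $r6=6 $r7=13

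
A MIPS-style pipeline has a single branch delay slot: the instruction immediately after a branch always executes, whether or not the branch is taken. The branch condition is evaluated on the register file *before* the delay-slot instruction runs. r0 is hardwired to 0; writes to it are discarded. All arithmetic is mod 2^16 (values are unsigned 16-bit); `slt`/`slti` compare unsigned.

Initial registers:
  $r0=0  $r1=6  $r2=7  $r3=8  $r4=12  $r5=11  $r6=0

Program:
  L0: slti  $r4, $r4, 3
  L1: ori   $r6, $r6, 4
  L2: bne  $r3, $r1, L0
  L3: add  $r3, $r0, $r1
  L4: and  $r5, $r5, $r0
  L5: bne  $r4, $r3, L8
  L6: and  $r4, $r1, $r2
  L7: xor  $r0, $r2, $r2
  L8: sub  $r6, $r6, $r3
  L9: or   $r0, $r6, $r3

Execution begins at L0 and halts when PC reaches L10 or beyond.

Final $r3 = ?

PC=0  slti  $r4, $r4, 3      | $r0=0 $r1=6 $r2=7 $r3=8 $r4=0 $r5=11 $r6=0
PC=1  ori   $r6, $r6, 4      | $r0=0 $r1=6 $r2=7 $r3=8 $r4=0 $r5=11 $r6=4
PC=2  bne  $r3, $r1, L0      | $r0=0 $r1=6 $r2=7 $r3=8 $r4=0 $r5=11 $r6=4  [TAKEN]
PC=3  add  $r3, $r0, $r1     | $r0=0 $r1=6 $r2=7 $r3=6 $r4=0 $r5=11 $r6=4
PC=0  slti  $r4, $r4, 3      | $r0=0 $r1=6 $r2=7 $r3=6 $r4=1 $r5=11 $r6=4
PC=1  ori   $r6, $r6, 4      | $r0=0 $r1=6 $r2=7 $r3=6 $r4=1 $r5=11 $r6=4
PC=2  bne  $r3, $r1, L0      | $r0=0 $r1=6 $r2=7 $r3=6 $r4=1 $r5=11 $r6=4  [not taken]
PC=3  add  $r3, $r0, $r1     | $r0=0 $r1=6 $r2=7 $r3=6 $r4=1 $r5=11 $r6=4
PC=4  and  $r5, $r5, $r0     | $r0=0 $r1=6 $r2=7 $r3=6 $r4=1 $r5=0 $r6=4
PC=5  bne  $r4, $r3, L8      | $r0=0 $r1=6 $r2=7 $r3=6 $r4=1 $r5=0 $r6=4  [TAKEN]
PC=6  and  $r4, $r1, $r2     | $r0=0 $r1=6 $r2=7 $r3=6 $r4=6 $r5=0 $r6=4
PC=8  sub  $r6, $r6, $r3     | $r0=0 $r1=6 $r2=7 $r3=6 $r4=6 $r5=0 $r6=65534
PC=9  or   $r0, $r6, $r3     | $r0=0 $r1=6 $r2=7 $r3=6 $r4=6 $r5=0 $r6=65534

6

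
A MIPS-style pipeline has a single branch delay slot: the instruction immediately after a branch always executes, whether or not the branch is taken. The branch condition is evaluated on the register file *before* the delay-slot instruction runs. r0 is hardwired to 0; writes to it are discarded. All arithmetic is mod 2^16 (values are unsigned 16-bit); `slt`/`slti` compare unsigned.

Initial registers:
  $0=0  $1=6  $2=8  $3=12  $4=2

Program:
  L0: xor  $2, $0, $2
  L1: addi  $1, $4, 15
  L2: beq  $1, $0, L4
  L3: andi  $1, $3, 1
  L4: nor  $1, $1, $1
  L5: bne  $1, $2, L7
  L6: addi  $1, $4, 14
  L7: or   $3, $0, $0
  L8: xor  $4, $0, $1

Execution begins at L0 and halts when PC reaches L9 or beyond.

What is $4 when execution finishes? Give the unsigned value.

16

  step pc=0: xor  $2, $0, $2  regs=(0,6,8,12,2)
  step pc=1: addi  $1, $4, 15  regs=(0,17,8,12,2)
  step pc=2: beq  $1, $0, L4  cond=F  regs=(0,17,8,12,2)
  step pc=3: andi  $1, $3, 1  regs=(0,0,8,12,2)
  step pc=4: nor  $1, $1, $1  regs=(0,65535,8,12,2)
  step pc=5: bne  $1, $2, L7  cond=T  regs=(0,65535,8,12,2)
  step pc=6: addi  $1, $4, 14  regs=(0,16,8,12,2)
  step pc=7: or   $3, $0, $0  regs=(0,16,8,0,2)
  step pc=8: xor  $4, $0, $1  regs=(0,16,8,0,16)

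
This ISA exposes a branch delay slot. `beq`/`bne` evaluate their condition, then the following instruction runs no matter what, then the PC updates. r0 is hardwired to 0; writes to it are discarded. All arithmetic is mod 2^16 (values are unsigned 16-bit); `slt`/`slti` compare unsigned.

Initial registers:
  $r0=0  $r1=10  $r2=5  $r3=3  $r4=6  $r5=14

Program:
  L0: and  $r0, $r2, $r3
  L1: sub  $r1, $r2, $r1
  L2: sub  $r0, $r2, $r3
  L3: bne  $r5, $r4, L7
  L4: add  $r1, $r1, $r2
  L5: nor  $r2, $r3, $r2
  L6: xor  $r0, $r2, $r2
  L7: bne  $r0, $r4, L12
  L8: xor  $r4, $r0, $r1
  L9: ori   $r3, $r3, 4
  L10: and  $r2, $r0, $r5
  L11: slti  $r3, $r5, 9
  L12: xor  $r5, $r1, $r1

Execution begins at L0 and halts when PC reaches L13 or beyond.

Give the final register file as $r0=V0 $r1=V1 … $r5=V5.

$r0=0 $r1=0 $r2=5 $r3=3 $r4=0 $r5=0

  step pc=0: and  $r0, $r2, $r3  regs=(0,10,5,3,6,14)
  step pc=1: sub  $r1, $r2, $r1  regs=(0,65531,5,3,6,14)
  step pc=2: sub  $r0, $r2, $r3  regs=(0,65531,5,3,6,14)
  step pc=3: bne  $r5, $r4, L7  cond=T  regs=(0,65531,5,3,6,14)
  step pc=4: add  $r1, $r1, $r2  regs=(0,0,5,3,6,14)
  step pc=7: bne  $r0, $r4, L12  cond=T  regs=(0,0,5,3,6,14)
  step pc=8: xor  $r4, $r0, $r1  regs=(0,0,5,3,0,14)
  step pc=12: xor  $r5, $r1, $r1  regs=(0,0,5,3,0,0)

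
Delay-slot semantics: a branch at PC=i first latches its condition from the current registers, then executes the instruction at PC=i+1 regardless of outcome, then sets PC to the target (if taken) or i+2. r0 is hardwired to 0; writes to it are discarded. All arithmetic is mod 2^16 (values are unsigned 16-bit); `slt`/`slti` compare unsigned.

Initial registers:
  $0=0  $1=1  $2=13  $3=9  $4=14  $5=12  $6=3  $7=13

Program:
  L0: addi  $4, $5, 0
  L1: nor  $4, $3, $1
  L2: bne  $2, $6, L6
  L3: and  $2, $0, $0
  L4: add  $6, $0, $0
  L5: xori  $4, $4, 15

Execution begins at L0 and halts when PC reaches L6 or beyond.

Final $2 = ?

0

[0] addi  $4, $5, 0  →  {$0:0, $1:1, $2:13, $3:9, $4:12, $5:12, $6:3, $7:13}
[1] nor  $4, $3, $1  →  {$0:0, $1:1, $2:13, $3:9, $4:65526, $5:12, $6:3, $7:13}
[2] bne  $2, $6, L6  →  {$0:0, $1:1, $2:13, $3:9, $4:65526, $5:12, $6:3, $7:13}  ⟨branch taken⟩
[3] and  $2, $0, $0  →  {$0:0, $1:1, $2:0, $3:9, $4:65526, $5:12, $6:3, $7:13}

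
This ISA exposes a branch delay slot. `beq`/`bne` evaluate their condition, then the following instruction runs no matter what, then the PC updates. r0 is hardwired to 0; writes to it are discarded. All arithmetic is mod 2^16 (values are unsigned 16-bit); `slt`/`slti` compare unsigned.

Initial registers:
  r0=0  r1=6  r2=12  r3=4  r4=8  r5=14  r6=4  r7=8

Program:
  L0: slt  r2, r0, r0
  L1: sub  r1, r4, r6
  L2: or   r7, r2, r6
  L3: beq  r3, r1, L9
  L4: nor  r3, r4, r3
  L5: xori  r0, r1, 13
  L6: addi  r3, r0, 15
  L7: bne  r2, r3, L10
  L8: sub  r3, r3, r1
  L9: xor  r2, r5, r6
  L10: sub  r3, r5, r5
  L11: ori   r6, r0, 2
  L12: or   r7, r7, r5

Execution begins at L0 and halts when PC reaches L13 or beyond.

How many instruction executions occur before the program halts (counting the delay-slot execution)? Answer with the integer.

#0 slt  r2, r0, r0 ; 0/6/0/4/8/14/4/8
#1 sub  r1, r4, r6 ; 0/4/0/4/8/14/4/8
#2 or   r7, r2, r6 ; 0/4/0/4/8/14/4/4
#3 beq  r3, r1, L9 ; 0/4/0/4/8/14/4/4 ; →target
#4 nor  r3, r4, r3 ; 0/4/0/65523/8/14/4/4
#9 xor  r2, r5, r6 ; 0/4/10/65523/8/14/4/4
#10 sub  r3, r5, r5 ; 0/4/10/0/8/14/4/4
#11 ori   r6, r0, 2 ; 0/4/10/0/8/14/2/4
#12 or   r7, r7, r5 ; 0/4/10/0/8/14/2/14

9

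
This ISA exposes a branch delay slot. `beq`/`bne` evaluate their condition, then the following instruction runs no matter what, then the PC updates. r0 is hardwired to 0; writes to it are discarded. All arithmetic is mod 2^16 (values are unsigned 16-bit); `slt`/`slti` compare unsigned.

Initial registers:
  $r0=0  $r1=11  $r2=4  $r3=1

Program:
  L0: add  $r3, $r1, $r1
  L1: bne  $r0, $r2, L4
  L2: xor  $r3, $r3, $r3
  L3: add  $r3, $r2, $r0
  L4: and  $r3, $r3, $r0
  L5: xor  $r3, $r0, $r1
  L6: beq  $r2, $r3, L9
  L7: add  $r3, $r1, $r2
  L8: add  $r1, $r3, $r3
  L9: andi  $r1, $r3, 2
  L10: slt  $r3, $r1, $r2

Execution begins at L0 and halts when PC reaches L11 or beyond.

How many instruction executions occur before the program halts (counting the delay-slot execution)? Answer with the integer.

10

PC=0  add  $r3, $r1, $r1     | $r0=0 $r1=11 $r2=4 $r3=22
PC=1  bne  $r0, $r2, L4      | $r0=0 $r1=11 $r2=4 $r3=22  [TAKEN]
PC=2  xor  $r3, $r3, $r3     | $r0=0 $r1=11 $r2=4 $r3=0
PC=4  and  $r3, $r3, $r0     | $r0=0 $r1=11 $r2=4 $r3=0
PC=5  xor  $r3, $r0, $r1     | $r0=0 $r1=11 $r2=4 $r3=11
PC=6  beq  $r2, $r3, L9      | $r0=0 $r1=11 $r2=4 $r3=11  [not taken]
PC=7  add  $r3, $r1, $r2     | $r0=0 $r1=11 $r2=4 $r3=15
PC=8  add  $r1, $r3, $r3     | $r0=0 $r1=30 $r2=4 $r3=15
PC=9  andi  $r1, $r3, 2      | $r0=0 $r1=2 $r2=4 $r3=15
PC=10 slt  $r3, $r1, $r2     | $r0=0 $r1=2 $r2=4 $r3=1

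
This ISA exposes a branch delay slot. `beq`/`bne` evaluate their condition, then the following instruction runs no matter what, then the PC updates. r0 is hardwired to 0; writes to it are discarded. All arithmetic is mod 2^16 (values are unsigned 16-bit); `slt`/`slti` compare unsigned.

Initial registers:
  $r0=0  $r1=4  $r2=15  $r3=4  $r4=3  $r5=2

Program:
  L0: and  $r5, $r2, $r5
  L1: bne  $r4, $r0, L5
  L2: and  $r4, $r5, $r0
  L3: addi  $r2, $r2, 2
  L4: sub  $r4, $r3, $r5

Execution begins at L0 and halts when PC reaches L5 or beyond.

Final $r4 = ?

#0 and  $r5, $r2, $r5 ; 0/4/15/4/3/2
#1 bne  $r4, $r0, L5 ; 0/4/15/4/3/2 ; →target
#2 and  $r4, $r5, $r0 ; 0/4/15/4/0/2

0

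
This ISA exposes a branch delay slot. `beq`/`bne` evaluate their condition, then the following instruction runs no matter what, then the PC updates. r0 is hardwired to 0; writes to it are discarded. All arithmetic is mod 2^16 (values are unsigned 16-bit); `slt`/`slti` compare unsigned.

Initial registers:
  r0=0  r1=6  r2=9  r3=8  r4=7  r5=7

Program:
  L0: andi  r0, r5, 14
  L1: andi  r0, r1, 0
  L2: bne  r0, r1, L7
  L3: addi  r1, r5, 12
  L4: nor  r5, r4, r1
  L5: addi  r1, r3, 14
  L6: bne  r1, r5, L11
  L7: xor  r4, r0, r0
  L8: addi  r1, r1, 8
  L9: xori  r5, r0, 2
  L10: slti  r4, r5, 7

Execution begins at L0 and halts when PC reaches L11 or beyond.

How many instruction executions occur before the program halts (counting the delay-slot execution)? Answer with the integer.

[0] andi  r0, r5, 14  →  {r0:0, r1:6, r2:9, r3:8, r4:7, r5:7}
[1] andi  r0, r1, 0  →  {r0:0, r1:6, r2:9, r3:8, r4:7, r5:7}
[2] bne  r0, r1, L7  →  {r0:0, r1:6, r2:9, r3:8, r4:7, r5:7}  ⟨branch taken⟩
[3] addi  r1, r5, 12  →  {r0:0, r1:19, r2:9, r3:8, r4:7, r5:7}
[7] xor  r4, r0, r0  →  {r0:0, r1:19, r2:9, r3:8, r4:0, r5:7}
[8] addi  r1, r1, 8  →  {r0:0, r1:27, r2:9, r3:8, r4:0, r5:7}
[9] xori  r5, r0, 2  →  {r0:0, r1:27, r2:9, r3:8, r4:0, r5:2}
[10] slti  r4, r5, 7  →  {r0:0, r1:27, r2:9, r3:8, r4:1, r5:2}

8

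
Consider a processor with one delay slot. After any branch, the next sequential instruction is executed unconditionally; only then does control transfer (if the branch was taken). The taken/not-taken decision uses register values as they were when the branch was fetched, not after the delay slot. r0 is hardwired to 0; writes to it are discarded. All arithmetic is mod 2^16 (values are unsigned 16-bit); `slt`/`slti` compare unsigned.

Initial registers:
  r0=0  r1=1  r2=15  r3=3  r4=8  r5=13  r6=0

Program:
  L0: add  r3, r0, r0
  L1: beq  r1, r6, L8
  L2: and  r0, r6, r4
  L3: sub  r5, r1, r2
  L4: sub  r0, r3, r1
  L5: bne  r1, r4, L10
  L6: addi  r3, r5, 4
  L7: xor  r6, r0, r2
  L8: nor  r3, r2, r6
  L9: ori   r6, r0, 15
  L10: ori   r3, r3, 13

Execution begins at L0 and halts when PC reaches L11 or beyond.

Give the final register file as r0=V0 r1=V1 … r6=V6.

[0] add  r3, r0, r0  →  {r0:0, r1:1, r2:15, r3:0, r4:8, r5:13, r6:0}
[1] beq  r1, r6, L8  →  {r0:0, r1:1, r2:15, r3:0, r4:8, r5:13, r6:0}  ⟨branch fallthrough⟩
[2] and  r0, r6, r4  →  {r0:0, r1:1, r2:15, r3:0, r4:8, r5:13, r6:0}
[3] sub  r5, r1, r2  →  {r0:0, r1:1, r2:15, r3:0, r4:8, r5:65522, r6:0}
[4] sub  r0, r3, r1  →  {r0:0, r1:1, r2:15, r3:0, r4:8, r5:65522, r6:0}
[5] bne  r1, r4, L10  →  {r0:0, r1:1, r2:15, r3:0, r4:8, r5:65522, r6:0}  ⟨branch taken⟩
[6] addi  r3, r5, 4  →  {r0:0, r1:1, r2:15, r3:65526, r4:8, r5:65522, r6:0}
[10] ori   r3, r3, 13  →  {r0:0, r1:1, r2:15, r3:65535, r4:8, r5:65522, r6:0}

r0=0 r1=1 r2=15 r3=65535 r4=8 r5=65522 r6=0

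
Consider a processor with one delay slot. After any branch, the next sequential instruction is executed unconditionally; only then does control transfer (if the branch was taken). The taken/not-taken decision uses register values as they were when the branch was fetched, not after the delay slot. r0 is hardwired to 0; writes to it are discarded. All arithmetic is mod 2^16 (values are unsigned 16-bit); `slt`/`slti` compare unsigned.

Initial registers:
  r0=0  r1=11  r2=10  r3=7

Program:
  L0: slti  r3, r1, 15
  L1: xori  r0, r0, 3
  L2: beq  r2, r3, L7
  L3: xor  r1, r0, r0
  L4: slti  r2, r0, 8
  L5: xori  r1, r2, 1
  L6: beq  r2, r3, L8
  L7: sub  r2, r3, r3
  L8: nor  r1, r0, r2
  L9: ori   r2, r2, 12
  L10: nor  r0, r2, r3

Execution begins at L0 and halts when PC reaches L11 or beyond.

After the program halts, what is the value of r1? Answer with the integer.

65535

#0 slti  r3, r1, 15 ; 0/11/10/1
#1 xori  r0, r0, 3 ; 0/11/10/1
#2 beq  r2, r3, L7 ; 0/11/10/1 ; →fallthru
#3 xor  r1, r0, r0 ; 0/0/10/1
#4 slti  r2, r0, 8 ; 0/0/1/1
#5 xori  r1, r2, 1 ; 0/0/1/1
#6 beq  r2, r3, L8 ; 0/0/1/1 ; →target
#7 sub  r2, r3, r3 ; 0/0/0/1
#8 nor  r1, r0, r2 ; 0/65535/0/1
#9 ori   r2, r2, 12 ; 0/65535/12/1
#10 nor  r0, r2, r3 ; 0/65535/12/1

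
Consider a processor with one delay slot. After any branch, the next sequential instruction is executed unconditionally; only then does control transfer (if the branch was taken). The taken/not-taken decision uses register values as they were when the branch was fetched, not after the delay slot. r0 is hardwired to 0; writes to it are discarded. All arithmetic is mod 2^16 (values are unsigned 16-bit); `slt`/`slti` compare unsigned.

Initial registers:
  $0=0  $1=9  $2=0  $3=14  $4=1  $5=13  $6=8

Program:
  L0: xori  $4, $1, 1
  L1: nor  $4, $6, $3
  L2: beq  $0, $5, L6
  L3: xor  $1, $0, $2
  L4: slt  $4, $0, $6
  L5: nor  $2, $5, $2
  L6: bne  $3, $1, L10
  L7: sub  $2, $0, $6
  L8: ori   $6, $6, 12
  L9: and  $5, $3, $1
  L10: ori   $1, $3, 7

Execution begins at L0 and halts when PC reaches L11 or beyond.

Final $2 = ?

65528

#0 xori  $4, $1, 1 ; 0/9/0/14/8/13/8
#1 nor  $4, $6, $3 ; 0/9/0/14/65521/13/8
#2 beq  $0, $5, L6 ; 0/9/0/14/65521/13/8 ; →fallthru
#3 xor  $1, $0, $2 ; 0/0/0/14/65521/13/8
#4 slt  $4, $0, $6 ; 0/0/0/14/1/13/8
#5 nor  $2, $5, $2 ; 0/0/65522/14/1/13/8
#6 bne  $3, $1, L10 ; 0/0/65522/14/1/13/8 ; →target
#7 sub  $2, $0, $6 ; 0/0/65528/14/1/13/8
#10 ori   $1, $3, 7 ; 0/15/65528/14/1/13/8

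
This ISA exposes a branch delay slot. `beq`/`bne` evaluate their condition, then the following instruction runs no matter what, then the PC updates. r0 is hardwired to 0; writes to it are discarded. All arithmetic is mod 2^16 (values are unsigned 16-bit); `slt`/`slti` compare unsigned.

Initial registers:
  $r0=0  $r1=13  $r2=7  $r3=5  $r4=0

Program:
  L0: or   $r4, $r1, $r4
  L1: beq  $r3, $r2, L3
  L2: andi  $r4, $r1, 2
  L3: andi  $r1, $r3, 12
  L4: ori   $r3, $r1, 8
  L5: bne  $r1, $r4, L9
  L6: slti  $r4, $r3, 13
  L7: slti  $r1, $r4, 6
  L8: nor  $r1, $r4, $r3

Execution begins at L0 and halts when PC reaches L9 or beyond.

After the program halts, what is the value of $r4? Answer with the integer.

  step pc=0: or   $r4, $r1, $r4  regs=(0,13,7,5,13)
  step pc=1: beq  $r3, $r2, L3  cond=F  regs=(0,13,7,5,13)
  step pc=2: andi  $r4, $r1, 2  regs=(0,13,7,5,0)
  step pc=3: andi  $r1, $r3, 12  regs=(0,4,7,5,0)
  step pc=4: ori   $r3, $r1, 8  regs=(0,4,7,12,0)
  step pc=5: bne  $r1, $r4, L9  cond=T  regs=(0,4,7,12,0)
  step pc=6: slti  $r4, $r3, 13  regs=(0,4,7,12,1)

1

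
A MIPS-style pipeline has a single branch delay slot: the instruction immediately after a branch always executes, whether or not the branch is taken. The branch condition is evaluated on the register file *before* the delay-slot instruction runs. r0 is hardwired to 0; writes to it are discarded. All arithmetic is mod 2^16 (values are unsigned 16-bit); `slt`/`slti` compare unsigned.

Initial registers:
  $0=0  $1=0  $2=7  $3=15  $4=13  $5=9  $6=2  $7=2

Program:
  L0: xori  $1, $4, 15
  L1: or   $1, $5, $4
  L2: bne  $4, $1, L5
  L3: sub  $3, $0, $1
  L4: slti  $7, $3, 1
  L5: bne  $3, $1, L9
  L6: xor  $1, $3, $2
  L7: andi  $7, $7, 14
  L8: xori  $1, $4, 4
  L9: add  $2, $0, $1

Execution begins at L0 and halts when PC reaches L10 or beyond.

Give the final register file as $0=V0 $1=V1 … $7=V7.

PC=0  xori  $1, $4, 15       | $0=0 $1=2 $2=7 $3=15 $4=13 $5=9 $6=2 $7=2
PC=1  or   $1, $5, $4        | $0=0 $1=13 $2=7 $3=15 $4=13 $5=9 $6=2 $7=2
PC=2  bne  $4, $1, L5        | $0=0 $1=13 $2=7 $3=15 $4=13 $5=9 $6=2 $7=2  [not taken]
PC=3  sub  $3, $0, $1        | $0=0 $1=13 $2=7 $3=65523 $4=13 $5=9 $6=2 $7=2
PC=4  slti  $7, $3, 1        | $0=0 $1=13 $2=7 $3=65523 $4=13 $5=9 $6=2 $7=0
PC=5  bne  $3, $1, L9        | $0=0 $1=13 $2=7 $3=65523 $4=13 $5=9 $6=2 $7=0  [TAKEN]
PC=6  xor  $1, $3, $2        | $0=0 $1=65524 $2=7 $3=65523 $4=13 $5=9 $6=2 $7=0
PC=9  add  $2, $0, $1        | $0=0 $1=65524 $2=65524 $3=65523 $4=13 $5=9 $6=2 $7=0

$0=0 $1=65524 $2=65524 $3=65523 $4=13 $5=9 $6=2 $7=0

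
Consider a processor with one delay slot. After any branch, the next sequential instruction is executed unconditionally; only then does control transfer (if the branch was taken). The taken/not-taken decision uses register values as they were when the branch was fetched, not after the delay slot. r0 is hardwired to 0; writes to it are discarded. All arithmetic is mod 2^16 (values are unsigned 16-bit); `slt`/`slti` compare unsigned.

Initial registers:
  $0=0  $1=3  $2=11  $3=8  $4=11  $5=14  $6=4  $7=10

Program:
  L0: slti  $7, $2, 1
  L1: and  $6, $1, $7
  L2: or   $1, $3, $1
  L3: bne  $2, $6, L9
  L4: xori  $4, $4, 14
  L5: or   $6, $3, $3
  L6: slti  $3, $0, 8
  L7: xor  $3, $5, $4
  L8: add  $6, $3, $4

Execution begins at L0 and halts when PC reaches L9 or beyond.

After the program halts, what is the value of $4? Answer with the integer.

[0] slti  $7, $2, 1  →  {$0:0, $1:3, $2:11, $3:8, $4:11, $5:14, $6:4, $7:0}
[1] and  $6, $1, $7  →  {$0:0, $1:3, $2:11, $3:8, $4:11, $5:14, $6:0, $7:0}
[2] or   $1, $3, $1  →  {$0:0, $1:11, $2:11, $3:8, $4:11, $5:14, $6:0, $7:0}
[3] bne  $2, $6, L9  →  {$0:0, $1:11, $2:11, $3:8, $4:11, $5:14, $6:0, $7:0}  ⟨branch taken⟩
[4] xori  $4, $4, 14  →  {$0:0, $1:11, $2:11, $3:8, $4:5, $5:14, $6:0, $7:0}

5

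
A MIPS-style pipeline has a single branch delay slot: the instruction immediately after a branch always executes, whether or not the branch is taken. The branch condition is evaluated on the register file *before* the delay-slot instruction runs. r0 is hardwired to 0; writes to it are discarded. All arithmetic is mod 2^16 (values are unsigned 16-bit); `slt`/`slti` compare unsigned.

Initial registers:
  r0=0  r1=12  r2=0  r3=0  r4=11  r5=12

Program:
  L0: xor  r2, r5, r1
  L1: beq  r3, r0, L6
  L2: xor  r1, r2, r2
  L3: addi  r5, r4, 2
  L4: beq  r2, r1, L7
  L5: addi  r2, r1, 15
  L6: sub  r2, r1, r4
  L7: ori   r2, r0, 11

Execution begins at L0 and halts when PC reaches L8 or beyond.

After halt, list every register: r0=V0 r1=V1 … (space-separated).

#0 xor  r2, r5, r1 ; 0/12/0/0/11/12
#1 beq  r3, r0, L6 ; 0/12/0/0/11/12 ; →target
#2 xor  r1, r2, r2 ; 0/0/0/0/11/12
#6 sub  r2, r1, r4 ; 0/0/65525/0/11/12
#7 ori   r2, r0, 11 ; 0/0/11/0/11/12

r0=0 r1=0 r2=11 r3=0 r4=11 r5=12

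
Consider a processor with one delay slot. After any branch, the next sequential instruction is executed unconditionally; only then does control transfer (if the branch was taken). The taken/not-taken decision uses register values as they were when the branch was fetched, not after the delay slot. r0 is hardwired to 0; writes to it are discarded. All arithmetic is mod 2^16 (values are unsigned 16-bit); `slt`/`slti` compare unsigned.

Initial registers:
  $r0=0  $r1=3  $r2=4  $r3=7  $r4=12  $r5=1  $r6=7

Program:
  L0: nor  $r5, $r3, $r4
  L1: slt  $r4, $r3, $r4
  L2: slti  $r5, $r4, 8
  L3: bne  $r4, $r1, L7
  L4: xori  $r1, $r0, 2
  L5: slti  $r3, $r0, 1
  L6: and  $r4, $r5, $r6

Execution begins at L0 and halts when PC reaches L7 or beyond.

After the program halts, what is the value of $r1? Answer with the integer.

2

[0] nor  $r5, $r3, $r4  →  {$r0:0, $r1:3, $r2:4, $r3:7, $r4:12, $r5:65520, $r6:7}
[1] slt  $r4, $r3, $r4  →  {$r0:0, $r1:3, $r2:4, $r3:7, $r4:1, $r5:65520, $r6:7}
[2] slti  $r5, $r4, 8  →  {$r0:0, $r1:3, $r2:4, $r3:7, $r4:1, $r5:1, $r6:7}
[3] bne  $r4, $r1, L7  →  {$r0:0, $r1:3, $r2:4, $r3:7, $r4:1, $r5:1, $r6:7}  ⟨branch taken⟩
[4] xori  $r1, $r0, 2  →  {$r0:0, $r1:2, $r2:4, $r3:7, $r4:1, $r5:1, $r6:7}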